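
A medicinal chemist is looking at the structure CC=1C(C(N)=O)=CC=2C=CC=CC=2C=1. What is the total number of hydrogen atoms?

11

Walk through each heavy atom and fill implicit hydrogens from standard valence (C 4, N 3, O 2, S 2, halogen 1):
  atom 1: C, bond orders sum to 1 (valence 4) → 3 H
  atom 2: C, bond orders sum to 4 (valence 4) → 0 H
  atom 3: C, bond orders sum to 4 (valence 4) → 0 H
  atom 4: C, bond orders sum to 4 (valence 4) → 0 H
  atom 5: N, bond orders sum to 1 (valence 3) → 2 H
  atom 6: O, bond orders sum to 2 (valence 2) → 0 H
  atom 7: C, bond orders sum to 3 (valence 4) → 1 H
  atom 8: C, bond orders sum to 4 (valence 4) → 0 H
  atom 9: C, bond orders sum to 3 (valence 4) → 1 H
  atom 10: C, bond orders sum to 3 (valence 4) → 1 H
  atom 11: C, bond orders sum to 3 (valence 4) → 1 H
  atom 12: C, bond orders sum to 3 (valence 4) → 1 H
  atom 13: C, bond orders sum to 4 (valence 4) → 0 H
  atom 14: C, bond orders sum to 3 (valence 4) → 1 H
Total hydrogens: 11.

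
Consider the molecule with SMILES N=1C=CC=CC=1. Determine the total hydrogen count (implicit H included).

5

Walk through each heavy atom and fill implicit hydrogens from standard valence (C 4, N 3, O 2, S 2, halogen 1):
  atom 1: N, bond orders sum to 3 (valence 3) → 0 H
  atom 2: C, bond orders sum to 3 (valence 4) → 1 H
  atom 3: C, bond orders sum to 3 (valence 4) → 1 H
  atom 4: C, bond orders sum to 3 (valence 4) → 1 H
  atom 5: C, bond orders sum to 3 (valence 4) → 1 H
  atom 6: C, bond orders sum to 3 (valence 4) → 1 H
Total hydrogens: 5.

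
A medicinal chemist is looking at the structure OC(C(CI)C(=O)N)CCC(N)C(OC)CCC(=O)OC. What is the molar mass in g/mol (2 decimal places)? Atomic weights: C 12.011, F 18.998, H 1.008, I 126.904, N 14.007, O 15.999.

First, the molecular formula is C13H25IN2O5 (counting implicit H from valence).
  C: 13 × 12.011 = 156.143
  H: 25 × 1.008 = 25.200
  I: 1 × 126.904 = 126.904
  N: 2 × 14.007 = 28.014
  O: 5 × 15.999 = 79.995
Sum: 13×12.011 + 25×1.008 + 1×126.904 + 2×14.007 + 5×15.999 = 416.256 → 416.26 g/mol.

416.26 g/mol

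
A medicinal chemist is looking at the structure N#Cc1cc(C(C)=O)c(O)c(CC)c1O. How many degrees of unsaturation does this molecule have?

Molecular formula: C11H11NO3.
DoU = (2C + 2 + N − H − X) / 2, where X is the halogen count and O/S are ignored.
    = (2·11 + 2 + 1 − 11 − 0) / 2 = 14 / 2 = 7.

7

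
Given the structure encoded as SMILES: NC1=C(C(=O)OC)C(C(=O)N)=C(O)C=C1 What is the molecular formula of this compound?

C9H10N2O4

Walk through each heavy atom and fill implicit hydrogens from standard valence (C 4, N 3, O 2, S 2, halogen 1):
  atom 1: N, bond orders sum to 1 (valence 3) → 2 H
  atom 2: C, bond orders sum to 4 (valence 4) → 0 H
  atom 3: C, bond orders sum to 4 (valence 4) → 0 H
  atom 4: C, bond orders sum to 4 (valence 4) → 0 H
  atom 5: O, bond orders sum to 2 (valence 2) → 0 H
  atom 6: O, bond orders sum to 2 (valence 2) → 0 H
  atom 7: C, bond orders sum to 1 (valence 4) → 3 H
  atom 8: C, bond orders sum to 4 (valence 4) → 0 H
  atom 9: C, bond orders sum to 4 (valence 4) → 0 H
  atom 10: O, bond orders sum to 2 (valence 2) → 0 H
  atom 11: N, bond orders sum to 1 (valence 3) → 2 H
  atom 12: C, bond orders sum to 4 (valence 4) → 0 H
  atom 13: O, bond orders sum to 1 (valence 2) → 1 H
  atom 14: C, bond orders sum to 3 (valence 4) → 1 H
  atom 15: C, bond orders sum to 3 (valence 4) → 1 H
Totals → C:9, H:10, N:2, O:4.
In Hill order: C9H10N2O4.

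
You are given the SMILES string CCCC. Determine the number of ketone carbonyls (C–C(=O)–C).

Scan the SMILES for the ketone motif — none present.

0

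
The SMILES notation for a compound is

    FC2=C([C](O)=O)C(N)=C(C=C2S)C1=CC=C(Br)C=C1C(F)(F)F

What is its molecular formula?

C14H8BrF4NO2S

Walk through each heavy atom and fill implicit hydrogens from standard valence (C 4, N 3, O 2, S 2, halogen 1):
  atom 1: F (halogen, monovalent) → 0 H
  atom 2: C, bond orders sum to 4 (valence 4) → 0 H
  atom 3: C, bond orders sum to 4 (valence 4) → 0 H
  atom 4: C with explicit H count 0
  atom 5: O, bond orders sum to 1 (valence 2) → 1 H
  atom 6: O, bond orders sum to 2 (valence 2) → 0 H
  atom 7: C, bond orders sum to 4 (valence 4) → 0 H
  atom 8: N, bond orders sum to 1 (valence 3) → 2 H
  atom 9: C, bond orders sum to 4 (valence 4) → 0 H
  atom 10: C, bond orders sum to 3 (valence 4) → 1 H
  atom 11: C, bond orders sum to 4 (valence 4) → 0 H
  atom 12: S, bond orders sum to 1 (valence 2) → 1 H
  atom 13: C, bond orders sum to 4 (valence 4) → 0 H
  atom 14: C, bond orders sum to 3 (valence 4) → 1 H
  atom 15: C, bond orders sum to 3 (valence 4) → 1 H
  atom 16: C, bond orders sum to 4 (valence 4) → 0 H
  atom 17: Br (halogen, monovalent) → 0 H
  atom 18: C, bond orders sum to 3 (valence 4) → 1 H
  atom 19: C, bond orders sum to 4 (valence 4) → 0 H
  atom 20: C, bond orders sum to 4 (valence 4) → 0 H
  atom 21: F (halogen, monovalent) → 0 H
  atom 22: F (halogen, monovalent) → 0 H
  atom 23: F (halogen, monovalent) → 0 H
Totals → C:14, H:8, Br:1, F:4, N:1, O:2, S:1.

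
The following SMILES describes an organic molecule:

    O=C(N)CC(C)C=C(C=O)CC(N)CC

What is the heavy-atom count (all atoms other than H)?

15

Every atom symbol written in the SMILES (organic subset) is one heavy atom; implicit H are not written.
Heavy atoms by element → C:11, N:2, O:2.
Total: 15.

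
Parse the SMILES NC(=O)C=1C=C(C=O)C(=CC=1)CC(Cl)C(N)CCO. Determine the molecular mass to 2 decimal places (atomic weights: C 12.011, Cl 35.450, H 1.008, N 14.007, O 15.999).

284.74 g/mol

First, the molecular formula is C13H17ClN2O3 (counting implicit H from valence).
  C: 13 × 12.011 = 156.143
  Cl: 1 × 35.450 = 35.450
  H: 17 × 1.008 = 17.136
  N: 2 × 14.007 = 28.014
  O: 3 × 15.999 = 47.997
Sum: 13×12.011 + 1×35.450 + 17×1.008 + 2×14.007 + 3×15.999 = 284.740 → 284.74 g/mol.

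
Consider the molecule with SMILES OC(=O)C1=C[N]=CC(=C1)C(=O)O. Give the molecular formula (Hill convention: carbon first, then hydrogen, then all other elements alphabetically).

C7H5NO4

Walk through each heavy atom and fill implicit hydrogens from standard valence (C 4, N 3, O 2, S 2, halogen 1):
  atom 1: O, bond orders sum to 1 (valence 2) → 1 H
  atom 2: C, bond orders sum to 4 (valence 4) → 0 H
  atom 3: O, bond orders sum to 2 (valence 2) → 0 H
  atom 4: C, bond orders sum to 4 (valence 4) → 0 H
  atom 5: C, bond orders sum to 3 (valence 4) → 1 H
  atom 6: N with explicit H count 0
  atom 7: C, bond orders sum to 3 (valence 4) → 1 H
  atom 8: C, bond orders sum to 4 (valence 4) → 0 H
  atom 9: C, bond orders sum to 3 (valence 4) → 1 H
  atom 10: C, bond orders sum to 4 (valence 4) → 0 H
  atom 11: O, bond orders sum to 2 (valence 2) → 0 H
  atom 12: O, bond orders sum to 1 (valence 2) → 1 H
Totals → C:7, H:5, N:1, O:4.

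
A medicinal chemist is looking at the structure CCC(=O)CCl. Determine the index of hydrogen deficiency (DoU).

Degree of unsaturation = (number of rings) + (number of π bonds).
Ring closures in the SMILES: 0.
π bonds: 1 double bond (each 1 DoU) → 1 DoU from unsaturation.
Total DoU = 0 + 1 = 1.

1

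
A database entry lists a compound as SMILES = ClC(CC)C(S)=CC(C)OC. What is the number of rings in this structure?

In SMILES, each pair of matching ring-closure digits denotes one ring-closing bond; the number of such bonds equals the number of independent rings.
Ring-closure bonds here: 0.

0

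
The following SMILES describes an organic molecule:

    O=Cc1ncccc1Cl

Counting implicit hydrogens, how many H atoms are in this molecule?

Walk through each heavy atom and fill implicit hydrogens from standard valence (C 4, N 3, O 2, S 2, halogen 1); for lowercase aromatic atoms, an aromatic c carries 1 H when it has two neighbours and 0 H with three, and aromatic n carries 0 H:
  atom 1: O, bond orders sum to 2 (valence 2) → 0 H
  atom 2: C, bond orders sum to 3 (valence 4) → 1 H
  atom 3: aromatic c, 3 neighbours → 0 H
  atom 4: aromatic n, 2 neighbours → 0 H
  atom 5: aromatic c, 2 neighbours → 1 H
  atom 6: aromatic c, 2 neighbours → 1 H
  atom 7: aromatic c, 2 neighbours → 1 H
  atom 8: aromatic c, 3 neighbours → 0 H
  atom 9: Cl (halogen, monovalent) → 0 H
Total hydrogens: 4.

4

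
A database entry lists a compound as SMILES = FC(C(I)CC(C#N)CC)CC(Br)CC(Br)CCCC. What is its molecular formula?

Walk through each heavy atom and fill implicit hydrogens from standard valence (C 4, N 3, O 2, S 2, halogen 1):
  atom 1: F (halogen, monovalent) → 0 H
  atom 2: C, bond orders sum to 3 (valence 4) → 1 H
  atom 3: C, bond orders sum to 3 (valence 4) → 1 H
  atom 4: I (halogen, monovalent) → 0 H
  atom 5: C, bond orders sum to 2 (valence 4) → 2 H
  atom 6: C, bond orders sum to 3 (valence 4) → 1 H
  atom 7: C, bond orders sum to 4 (valence 4) → 0 H
  atom 8: N, bond orders sum to 3 (valence 3) → 0 H
  atom 9: C, bond orders sum to 2 (valence 4) → 2 H
  atom 10: C, bond orders sum to 1 (valence 4) → 3 H
  atom 11: C, bond orders sum to 2 (valence 4) → 2 H
  atom 12: C, bond orders sum to 3 (valence 4) → 1 H
  atom 13: Br (halogen, monovalent) → 0 H
  atom 14: C, bond orders sum to 2 (valence 4) → 2 H
  atom 15: C, bond orders sum to 3 (valence 4) → 1 H
  atom 16: Br (halogen, monovalent) → 0 H
  atom 17: C, bond orders sum to 2 (valence 4) → 2 H
  atom 18: C, bond orders sum to 2 (valence 4) → 2 H
  atom 19: C, bond orders sum to 2 (valence 4) → 2 H
  atom 20: C, bond orders sum to 1 (valence 4) → 3 H
Totals → C:15, H:25, Br:2, F:1, I:1, N:1.
In Hill order: C15H25Br2FIN.

C15H25Br2FIN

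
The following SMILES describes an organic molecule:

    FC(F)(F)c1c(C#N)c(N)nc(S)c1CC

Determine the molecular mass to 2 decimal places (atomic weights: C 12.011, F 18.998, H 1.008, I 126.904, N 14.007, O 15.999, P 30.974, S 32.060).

First, the molecular formula is C9H8F3N3S (counting implicit H from valence).
  C: 9 × 12.011 = 108.099
  F: 3 × 18.998 = 56.994
  H: 8 × 1.008 = 8.064
  N: 3 × 14.007 = 42.021
  S: 1 × 32.060 = 32.060
Sum: 9×12.011 + 3×18.998 + 8×1.008 + 3×14.007 + 1×32.060 = 247.238 → 247.24 g/mol.

247.24 g/mol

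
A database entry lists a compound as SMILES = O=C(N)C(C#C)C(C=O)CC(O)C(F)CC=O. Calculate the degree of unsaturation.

Molecular formula: C11H14FNO4.
DoU = (2C + 2 + N − H − X) / 2, where X is the halogen count and O/S are ignored.
    = (2·11 + 2 + 1 − 14 − 1) / 2 = 10 / 2 = 5.

5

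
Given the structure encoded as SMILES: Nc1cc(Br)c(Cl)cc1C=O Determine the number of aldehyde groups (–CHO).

The aldehyde motif appears at heavy-atom position 10 in the SMILES.
Other groups present: 1 primary amine.
Aldehyde count: 1.

1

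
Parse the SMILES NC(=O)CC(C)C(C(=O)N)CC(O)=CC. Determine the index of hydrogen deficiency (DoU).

Degree of unsaturation = (number of rings) + (number of π bonds).
Ring closures in the SMILES: 0.
π bonds: 3 double bonds (each 1 DoU) → 3 DoU from unsaturation.
Total DoU = 0 + 3 = 3.

3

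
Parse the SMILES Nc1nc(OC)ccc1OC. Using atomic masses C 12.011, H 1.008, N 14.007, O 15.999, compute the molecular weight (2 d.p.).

154.17 g/mol

First, the molecular formula is C7H10N2O2 (counting implicit H from valence).
  C: 7 × 12.011 = 84.077
  H: 10 × 1.008 = 10.080
  N: 2 × 14.007 = 28.014
  O: 2 × 15.999 = 31.998
Sum: 7×12.011 + 10×1.008 + 2×14.007 + 2×15.999 = 154.169 → 154.17 g/mol.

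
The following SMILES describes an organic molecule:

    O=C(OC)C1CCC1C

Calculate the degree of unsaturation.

2

Degree of unsaturation = (number of rings) + (number of π bonds).
Ring closures in the SMILES: 1.
π bonds: 1 double bond (each 1 DoU) → 1 DoU from unsaturation.
Total DoU = 1 + 1 = 2.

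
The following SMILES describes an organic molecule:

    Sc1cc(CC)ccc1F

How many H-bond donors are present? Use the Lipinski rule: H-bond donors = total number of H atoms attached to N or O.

0

Donors: find every N or O and count the H atoms it carries.
  (no N or O atoms present)
Lipinski HBD = 0.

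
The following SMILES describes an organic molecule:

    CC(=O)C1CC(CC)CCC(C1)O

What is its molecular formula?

C11H20O2

Walk through each heavy atom and fill implicit hydrogens from standard valence (C 4, N 3, O 2, S 2, halogen 1):
  atom 1: C, bond orders sum to 1 (valence 4) → 3 H
  atom 2: C, bond orders sum to 4 (valence 4) → 0 H
  atom 3: O, bond orders sum to 2 (valence 2) → 0 H
  atom 4: C, bond orders sum to 3 (valence 4) → 1 H
  atom 5: C, bond orders sum to 2 (valence 4) → 2 H
  atom 6: C, bond orders sum to 3 (valence 4) → 1 H
  atom 7: C, bond orders sum to 2 (valence 4) → 2 H
  atom 8: C, bond orders sum to 1 (valence 4) → 3 H
  atom 9: C, bond orders sum to 2 (valence 4) → 2 H
  atom 10: C, bond orders sum to 2 (valence 4) → 2 H
  atom 11: C, bond orders sum to 3 (valence 4) → 1 H
  atom 12: C, bond orders sum to 2 (valence 4) → 2 H
  atom 13: O, bond orders sum to 1 (valence 2) → 1 H
Totals → C:11, H:20, O:2.
In Hill order: C11H20O2.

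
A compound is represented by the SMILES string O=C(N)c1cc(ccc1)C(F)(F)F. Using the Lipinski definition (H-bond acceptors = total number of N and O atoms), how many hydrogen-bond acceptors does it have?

N atoms: 1; O atoms: 1.
Lipinski HBA = 1 + 1 = 2.

2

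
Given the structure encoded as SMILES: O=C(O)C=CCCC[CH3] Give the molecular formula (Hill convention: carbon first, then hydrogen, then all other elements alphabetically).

Walk through each heavy atom and fill implicit hydrogens from standard valence (C 4, N 3, O 2, S 2, halogen 1):
  atom 1: O, bond orders sum to 2 (valence 2) → 0 H
  atom 2: C, bond orders sum to 4 (valence 4) → 0 H
  atom 3: O, bond orders sum to 1 (valence 2) → 1 H
  atom 4: C, bond orders sum to 3 (valence 4) → 1 H
  atom 5: C, bond orders sum to 3 (valence 4) → 1 H
  atom 6: C, bond orders sum to 2 (valence 4) → 2 H
  atom 7: C, bond orders sum to 2 (valence 4) → 2 H
  atom 8: C, bond orders sum to 2 (valence 4) → 2 H
  atom 9: C with explicit H count 3
Totals → C:7, H:12, O:2.

C7H12O2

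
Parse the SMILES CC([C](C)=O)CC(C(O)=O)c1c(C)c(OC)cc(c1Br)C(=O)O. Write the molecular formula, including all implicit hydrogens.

Walk through each heavy atom and fill implicit hydrogens from standard valence (C 4, N 3, O 2, S 2, halogen 1); for lowercase aromatic atoms, an aromatic c carries 1 H when it has two neighbours and 0 H with three, and aromatic n carries 0 H:
  atom 1: C, bond orders sum to 1 (valence 4) → 3 H
  atom 2: C, bond orders sum to 3 (valence 4) → 1 H
  atom 3: C with explicit H count 0
  atom 4: C, bond orders sum to 1 (valence 4) → 3 H
  atom 5: O, bond orders sum to 2 (valence 2) → 0 H
  atom 6: C, bond orders sum to 2 (valence 4) → 2 H
  atom 7: C, bond orders sum to 3 (valence 4) → 1 H
  atom 8: C, bond orders sum to 4 (valence 4) → 0 H
  atom 9: O, bond orders sum to 1 (valence 2) → 1 H
  atom 10: O, bond orders sum to 2 (valence 2) → 0 H
  atom 11: aromatic c, 3 neighbours → 0 H
  atom 12: aromatic c, 3 neighbours → 0 H
  atom 13: C, bond orders sum to 1 (valence 4) → 3 H
  atom 14: aromatic c, 3 neighbours → 0 H
  atom 15: O, bond orders sum to 2 (valence 2) → 0 H
  atom 16: C, bond orders sum to 1 (valence 4) → 3 H
  atom 17: aromatic c, 2 neighbours → 1 H
  atom 18: aromatic c, 3 neighbours → 0 H
  atom 19: aromatic c, 3 neighbours → 0 H
  atom 20: Br (halogen, monovalent) → 0 H
  atom 21: C, bond orders sum to 4 (valence 4) → 0 H
  atom 22: O, bond orders sum to 2 (valence 2) → 0 H
  atom 23: O, bond orders sum to 1 (valence 2) → 1 H
Totals → C:16, H:19, Br:1, O:6.

C16H19BrO6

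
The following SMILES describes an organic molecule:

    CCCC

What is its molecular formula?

C4H10

Walk through each heavy atom and fill implicit hydrogens from standard valence (C 4, N 3, O 2, S 2, halogen 1):
  atom 1: C, bond orders sum to 1 (valence 4) → 3 H
  atom 2: C, bond orders sum to 2 (valence 4) → 2 H
  atom 3: C, bond orders sum to 2 (valence 4) → 2 H
  atom 4: C, bond orders sum to 1 (valence 4) → 3 H
Totals → C:4, H:10.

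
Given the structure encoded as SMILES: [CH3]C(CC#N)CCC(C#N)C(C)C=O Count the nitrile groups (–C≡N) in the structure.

The nitrile motif appears at heavy-atom positions 4, 9 in the SMILES.
Other groups present: 1 aldehyde.
Nitrile count: 2.

2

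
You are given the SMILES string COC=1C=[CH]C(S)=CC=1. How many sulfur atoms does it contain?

1

Scan the SMILES for S atoms (remember two-letter symbols like Cl and Br are single atoms).
Sulfur count: 1.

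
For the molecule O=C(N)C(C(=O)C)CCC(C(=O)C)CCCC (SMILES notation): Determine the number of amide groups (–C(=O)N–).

1

The amide motif appears at heavy-atom position 2 in the SMILES.
Other groups present: 2 ketone.
Amide count: 1.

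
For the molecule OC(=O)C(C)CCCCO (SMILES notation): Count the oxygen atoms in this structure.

3

Scan the SMILES for O atoms (remember two-letter symbols like Cl and Br are single atoms).
Oxygen count: 3.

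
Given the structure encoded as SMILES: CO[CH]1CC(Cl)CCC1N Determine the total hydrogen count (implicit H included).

14

Walk through each heavy atom and fill implicit hydrogens from standard valence (C 4, N 3, O 2, S 2, halogen 1):
  atom 1: C, bond orders sum to 1 (valence 4) → 3 H
  atom 2: O, bond orders sum to 2 (valence 2) → 0 H
  atom 3: C with explicit H count 1
  atom 4: C, bond orders sum to 2 (valence 4) → 2 H
  atom 5: C, bond orders sum to 3 (valence 4) → 1 H
  atom 6: Cl (halogen, monovalent) → 0 H
  atom 7: C, bond orders sum to 2 (valence 4) → 2 H
  atom 8: C, bond orders sum to 2 (valence 4) → 2 H
  atom 9: C, bond orders sum to 3 (valence 4) → 1 H
  atom 10: N, bond orders sum to 1 (valence 3) → 2 H
Total hydrogens: 14.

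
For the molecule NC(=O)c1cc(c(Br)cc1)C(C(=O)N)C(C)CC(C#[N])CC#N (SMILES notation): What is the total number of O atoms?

Scan the SMILES for O atoms (remember two-letter symbols like Cl and Br are single atoms).
Oxygen count: 2.

2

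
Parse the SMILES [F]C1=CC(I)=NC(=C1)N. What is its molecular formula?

C5H4FIN2

Walk through each heavy atom and fill implicit hydrogens from standard valence (C 4, N 3, O 2, S 2, halogen 1):
  atom 1: F with explicit H count 0
  atom 2: C, bond orders sum to 4 (valence 4) → 0 H
  atom 3: C, bond orders sum to 3 (valence 4) → 1 H
  atom 4: C, bond orders sum to 4 (valence 4) → 0 H
  atom 5: I (halogen, monovalent) → 0 H
  atom 6: N, bond orders sum to 3 (valence 3) → 0 H
  atom 7: C, bond orders sum to 4 (valence 4) → 0 H
  atom 8: C, bond orders sum to 3 (valence 4) → 1 H
  atom 9: N, bond orders sum to 1 (valence 3) → 2 H
Totals → C:5, H:4, F:1, I:1, N:2.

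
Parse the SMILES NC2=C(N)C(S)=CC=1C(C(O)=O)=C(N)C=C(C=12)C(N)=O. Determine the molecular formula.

C12H12N4O3S

Walk through each heavy atom and fill implicit hydrogens from standard valence (C 4, N 3, O 2, S 2, halogen 1):
  atom 1: N, bond orders sum to 1 (valence 3) → 2 H
  atom 2: C, bond orders sum to 4 (valence 4) → 0 H
  atom 3: C, bond orders sum to 4 (valence 4) → 0 H
  atom 4: N, bond orders sum to 1 (valence 3) → 2 H
  atom 5: C, bond orders sum to 4 (valence 4) → 0 H
  atom 6: S, bond orders sum to 1 (valence 2) → 1 H
  atom 7: C, bond orders sum to 3 (valence 4) → 1 H
  atom 8: C, bond orders sum to 4 (valence 4) → 0 H
  atom 9: C, bond orders sum to 4 (valence 4) → 0 H
  atom 10: C, bond orders sum to 4 (valence 4) → 0 H
  atom 11: O, bond orders sum to 1 (valence 2) → 1 H
  atom 12: O, bond orders sum to 2 (valence 2) → 0 H
  atom 13: C, bond orders sum to 4 (valence 4) → 0 H
  atom 14: N, bond orders sum to 1 (valence 3) → 2 H
  atom 15: C, bond orders sum to 3 (valence 4) → 1 H
  atom 16: C, bond orders sum to 4 (valence 4) → 0 H
  atom 17: C, bond orders sum to 4 (valence 4) → 0 H
  atom 18: C, bond orders sum to 4 (valence 4) → 0 H
  atom 19: N, bond orders sum to 1 (valence 3) → 2 H
  atom 20: O, bond orders sum to 2 (valence 2) → 0 H
Totals → C:12, H:12, N:4, O:3, S:1.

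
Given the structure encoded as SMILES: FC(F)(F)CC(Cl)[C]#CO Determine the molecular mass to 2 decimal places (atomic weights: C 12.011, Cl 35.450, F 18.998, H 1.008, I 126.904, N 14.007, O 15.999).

172.53 g/mol

First, the molecular formula is C5H4ClF3O (counting implicit H from valence).
  C: 5 × 12.011 = 60.055
  Cl: 1 × 35.450 = 35.450
  F: 3 × 18.998 = 56.994
  H: 4 × 1.008 = 4.032
  O: 1 × 15.999 = 15.999
Sum: 5×12.011 + 1×35.450 + 3×18.998 + 4×1.008 + 1×15.999 = 172.530 → 172.53 g/mol.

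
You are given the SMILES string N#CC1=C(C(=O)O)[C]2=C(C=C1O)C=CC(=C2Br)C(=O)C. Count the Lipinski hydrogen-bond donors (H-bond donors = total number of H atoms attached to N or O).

Donors: find every N or O and count the H atoms it carries.
  atom 1 (N): bond orders sum to 3 → 0 H
  atom 6 (O): bond orders sum to 2 → 0 H
  atom 7 (O): bond orders sum to 1 → 1 H
  atom 12 (O): bond orders sum to 1 → 1 H
  atom 19 (O): bond orders sum to 2 → 0 H
Lipinski HBD = 2.

2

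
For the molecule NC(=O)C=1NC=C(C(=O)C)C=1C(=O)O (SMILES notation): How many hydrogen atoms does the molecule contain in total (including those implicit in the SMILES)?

Walk through each heavy atom and fill implicit hydrogens from standard valence (C 4, N 3, O 2, S 2, halogen 1):
  atom 1: N, bond orders sum to 1 (valence 3) → 2 H
  atom 2: C, bond orders sum to 4 (valence 4) → 0 H
  atom 3: O, bond orders sum to 2 (valence 2) → 0 H
  atom 4: C, bond orders sum to 4 (valence 4) → 0 H
  atom 5: N, bond orders sum to 2 (valence 3) → 1 H
  atom 6: C, bond orders sum to 3 (valence 4) → 1 H
  atom 7: C, bond orders sum to 4 (valence 4) → 0 H
  atom 8: C, bond orders sum to 4 (valence 4) → 0 H
  atom 9: O, bond orders sum to 2 (valence 2) → 0 H
  atom 10: C, bond orders sum to 1 (valence 4) → 3 H
  atom 11: C, bond orders sum to 4 (valence 4) → 0 H
  atom 12: C, bond orders sum to 4 (valence 4) → 0 H
  atom 13: O, bond orders sum to 2 (valence 2) → 0 H
  atom 14: O, bond orders sum to 1 (valence 2) → 1 H
Total hydrogens: 8.

8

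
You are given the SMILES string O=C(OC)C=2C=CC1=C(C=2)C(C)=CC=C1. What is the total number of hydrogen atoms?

Walk through each heavy atom and fill implicit hydrogens from standard valence (C 4, N 3, O 2, S 2, halogen 1):
  atom 1: O, bond orders sum to 2 (valence 2) → 0 H
  atom 2: C, bond orders sum to 4 (valence 4) → 0 H
  atom 3: O, bond orders sum to 2 (valence 2) → 0 H
  atom 4: C, bond orders sum to 1 (valence 4) → 3 H
  atom 5: C, bond orders sum to 4 (valence 4) → 0 H
  atom 6: C, bond orders sum to 3 (valence 4) → 1 H
  atom 7: C, bond orders sum to 3 (valence 4) → 1 H
  atom 8: C, bond orders sum to 4 (valence 4) → 0 H
  atom 9: C, bond orders sum to 4 (valence 4) → 0 H
  atom 10: C, bond orders sum to 3 (valence 4) → 1 H
  atom 11: C, bond orders sum to 4 (valence 4) → 0 H
  atom 12: C, bond orders sum to 1 (valence 4) → 3 H
  atom 13: C, bond orders sum to 3 (valence 4) → 1 H
  atom 14: C, bond orders sum to 3 (valence 4) → 1 H
  atom 15: C, bond orders sum to 3 (valence 4) → 1 H
Total hydrogens: 12.

12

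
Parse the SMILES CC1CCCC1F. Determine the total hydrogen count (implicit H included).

Walk through each heavy atom and fill implicit hydrogens from standard valence (C 4, N 3, O 2, S 2, halogen 1):
  atom 1: C, bond orders sum to 1 (valence 4) → 3 H
  atom 2: C, bond orders sum to 3 (valence 4) → 1 H
  atom 3: C, bond orders sum to 2 (valence 4) → 2 H
  atom 4: C, bond orders sum to 2 (valence 4) → 2 H
  atom 5: C, bond orders sum to 2 (valence 4) → 2 H
  atom 6: C, bond orders sum to 3 (valence 4) → 1 H
  atom 7: F (halogen, monovalent) → 0 H
Total hydrogens: 11.

11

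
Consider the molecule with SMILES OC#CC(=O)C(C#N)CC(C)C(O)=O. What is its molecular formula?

C9H9NO4

Walk through each heavy atom and fill implicit hydrogens from standard valence (C 4, N 3, O 2, S 2, halogen 1):
  atom 1: O, bond orders sum to 1 (valence 2) → 1 H
  atom 2: C, bond orders sum to 4 (valence 4) → 0 H
  atom 3: C, bond orders sum to 4 (valence 4) → 0 H
  atom 4: C, bond orders sum to 4 (valence 4) → 0 H
  atom 5: O, bond orders sum to 2 (valence 2) → 0 H
  atom 6: C, bond orders sum to 3 (valence 4) → 1 H
  atom 7: C, bond orders sum to 4 (valence 4) → 0 H
  atom 8: N, bond orders sum to 3 (valence 3) → 0 H
  atom 9: C, bond orders sum to 2 (valence 4) → 2 H
  atom 10: C, bond orders sum to 3 (valence 4) → 1 H
  atom 11: C, bond orders sum to 1 (valence 4) → 3 H
  atom 12: C, bond orders sum to 4 (valence 4) → 0 H
  atom 13: O, bond orders sum to 1 (valence 2) → 1 H
  atom 14: O, bond orders sum to 2 (valence 2) → 0 H
Totals → C:9, H:9, N:1, O:4.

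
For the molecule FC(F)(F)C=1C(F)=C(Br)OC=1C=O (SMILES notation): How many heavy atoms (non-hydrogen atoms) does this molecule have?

Every atom symbol written in the SMILES (organic subset) is one heavy atom; implicit H are not written.
Heavy atoms by element → Br:1, C:6, F:4, O:2.
Total: 13.

13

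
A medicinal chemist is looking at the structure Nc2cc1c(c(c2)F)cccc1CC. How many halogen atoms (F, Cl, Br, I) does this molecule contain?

Halogen atoms appear at heavy-atom position 8 (1×F).
Other groups present: 1 primary amine.
Halogen count: 1.

1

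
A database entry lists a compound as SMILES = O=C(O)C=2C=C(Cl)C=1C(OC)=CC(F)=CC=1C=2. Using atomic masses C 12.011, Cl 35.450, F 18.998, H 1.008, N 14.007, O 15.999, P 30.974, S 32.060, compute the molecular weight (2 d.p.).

254.64 g/mol

First, the molecular formula is C12H8ClFO3 (counting implicit H from valence).
  C: 12 × 12.011 = 144.132
  Cl: 1 × 35.450 = 35.450
  F: 1 × 18.998 = 18.998
  H: 8 × 1.008 = 8.064
  O: 3 × 15.999 = 47.997
Sum: 12×12.011 + 1×35.450 + 1×18.998 + 8×1.008 + 3×15.999 = 254.641 → 254.64 g/mol.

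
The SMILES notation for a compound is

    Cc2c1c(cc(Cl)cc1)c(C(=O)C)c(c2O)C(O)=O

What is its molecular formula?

C14H11ClO4

Walk through each heavy atom and fill implicit hydrogens from standard valence (C 4, N 3, O 2, S 2, halogen 1); for lowercase aromatic atoms, an aromatic c carries 1 H when it has two neighbours and 0 H with three, and aromatic n carries 0 H:
  atom 1: C, bond orders sum to 1 (valence 4) → 3 H
  atom 2: aromatic c, 3 neighbours → 0 H
  atom 3: aromatic c, 3 neighbours → 0 H
  atom 4: aromatic c, 3 neighbours → 0 H
  atom 5: aromatic c, 2 neighbours → 1 H
  atom 6: aromatic c, 3 neighbours → 0 H
  atom 7: Cl (halogen, monovalent) → 0 H
  atom 8: aromatic c, 2 neighbours → 1 H
  atom 9: aromatic c, 2 neighbours → 1 H
  atom 10: aromatic c, 3 neighbours → 0 H
  atom 11: C, bond orders sum to 4 (valence 4) → 0 H
  atom 12: O, bond orders sum to 2 (valence 2) → 0 H
  atom 13: C, bond orders sum to 1 (valence 4) → 3 H
  atom 14: aromatic c, 3 neighbours → 0 H
  atom 15: aromatic c, 3 neighbours → 0 H
  atom 16: O, bond orders sum to 1 (valence 2) → 1 H
  atom 17: C, bond orders sum to 4 (valence 4) → 0 H
  atom 18: O, bond orders sum to 1 (valence 2) → 1 H
  atom 19: O, bond orders sum to 2 (valence 2) → 0 H
Totals → C:14, H:11, Cl:1, O:4.
In Hill order: C14H11ClO4.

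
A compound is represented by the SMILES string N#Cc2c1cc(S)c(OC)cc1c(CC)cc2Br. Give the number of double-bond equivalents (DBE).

9

Molecular formula: C14H12BrNOS.
DoU = (2C + 2 + N − H − X) / 2, where X is the halogen count and O/S are ignored.
    = (2·14 + 2 + 1 − 12 − 1) / 2 = 18 / 2 = 9.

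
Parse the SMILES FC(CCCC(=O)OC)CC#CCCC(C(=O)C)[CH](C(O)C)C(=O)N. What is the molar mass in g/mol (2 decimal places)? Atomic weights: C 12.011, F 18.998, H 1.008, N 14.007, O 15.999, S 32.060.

First, the molecular formula is C18H28FNO5 (counting implicit H from valence).
  C: 18 × 12.011 = 216.198
  F: 1 × 18.998 = 18.998
  H: 28 × 1.008 = 28.224
  N: 1 × 14.007 = 14.007
  O: 5 × 15.999 = 79.995
Sum: 18×12.011 + 1×18.998 + 28×1.008 + 1×14.007 + 5×15.999 = 357.422 → 357.42 g/mol.

357.42 g/mol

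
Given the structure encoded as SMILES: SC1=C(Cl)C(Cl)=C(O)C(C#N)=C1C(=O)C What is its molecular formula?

C9H5Cl2NO2S

Walk through each heavy atom and fill implicit hydrogens from standard valence (C 4, N 3, O 2, S 2, halogen 1):
  atom 1: S, bond orders sum to 1 (valence 2) → 1 H
  atom 2: C, bond orders sum to 4 (valence 4) → 0 H
  atom 3: C, bond orders sum to 4 (valence 4) → 0 H
  atom 4: Cl (halogen, monovalent) → 0 H
  atom 5: C, bond orders sum to 4 (valence 4) → 0 H
  atom 6: Cl (halogen, monovalent) → 0 H
  atom 7: C, bond orders sum to 4 (valence 4) → 0 H
  atom 8: O, bond orders sum to 1 (valence 2) → 1 H
  atom 9: C, bond orders sum to 4 (valence 4) → 0 H
  atom 10: C, bond orders sum to 4 (valence 4) → 0 H
  atom 11: N, bond orders sum to 3 (valence 3) → 0 H
  atom 12: C, bond orders sum to 4 (valence 4) → 0 H
  atom 13: C, bond orders sum to 4 (valence 4) → 0 H
  atom 14: O, bond orders sum to 2 (valence 2) → 0 H
  atom 15: C, bond orders sum to 1 (valence 4) → 3 H
Totals → C:9, H:5, Cl:2, N:1, O:2, S:1.
In Hill order: C9H5Cl2NO2S.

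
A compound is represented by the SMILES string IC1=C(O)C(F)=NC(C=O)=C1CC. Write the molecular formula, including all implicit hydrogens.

C8H7FINO2

Walk through each heavy atom and fill implicit hydrogens from standard valence (C 4, N 3, O 2, S 2, halogen 1):
  atom 1: I (halogen, monovalent) → 0 H
  atom 2: C, bond orders sum to 4 (valence 4) → 0 H
  atom 3: C, bond orders sum to 4 (valence 4) → 0 H
  atom 4: O, bond orders sum to 1 (valence 2) → 1 H
  atom 5: C, bond orders sum to 4 (valence 4) → 0 H
  atom 6: F (halogen, monovalent) → 0 H
  atom 7: N, bond orders sum to 3 (valence 3) → 0 H
  atom 8: C, bond orders sum to 4 (valence 4) → 0 H
  atom 9: C, bond orders sum to 3 (valence 4) → 1 H
  atom 10: O, bond orders sum to 2 (valence 2) → 0 H
  atom 11: C, bond orders sum to 4 (valence 4) → 0 H
  atom 12: C, bond orders sum to 2 (valence 4) → 2 H
  atom 13: C, bond orders sum to 1 (valence 4) → 3 H
Totals → C:8, H:7, F:1, I:1, N:1, O:2.
In Hill order: C8H7FINO2.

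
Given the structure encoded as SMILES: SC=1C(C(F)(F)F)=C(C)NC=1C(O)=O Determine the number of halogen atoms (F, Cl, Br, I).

Halogen atoms appear at heavy-atom positions 5, 6, 7 (3×F).
Other groups present: 1 carboxylic acid, 1 thiol.
Halogen count: 3.

3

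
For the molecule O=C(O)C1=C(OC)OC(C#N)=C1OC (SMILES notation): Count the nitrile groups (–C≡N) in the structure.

1

The nitrile motif appears at heavy-atom position 10 in the SMILES.
Other groups present: 1 carboxylic acid, 2 ether.
Nitrile count: 1.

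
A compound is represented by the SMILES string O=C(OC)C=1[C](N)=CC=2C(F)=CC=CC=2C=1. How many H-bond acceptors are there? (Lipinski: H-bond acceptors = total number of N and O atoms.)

N atoms: 1; O atoms: 2.
Lipinski HBA = 1 + 2 = 3.

3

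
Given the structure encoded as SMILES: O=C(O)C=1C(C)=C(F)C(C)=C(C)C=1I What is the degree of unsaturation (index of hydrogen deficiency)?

5

Degree of unsaturation = (number of rings) + (number of π bonds).
Ring closures in the SMILES: 1.
π bonds: 4 double bonds (each 1 DoU) → 4 DoU from unsaturation.
Total DoU = 1 + 4 = 5.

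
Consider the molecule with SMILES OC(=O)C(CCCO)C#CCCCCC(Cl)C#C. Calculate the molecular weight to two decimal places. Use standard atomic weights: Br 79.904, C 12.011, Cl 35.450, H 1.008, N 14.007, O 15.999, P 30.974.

270.75 g/mol

First, the molecular formula is C14H19ClO3 (counting implicit H from valence).
  C: 14 × 12.011 = 168.154
  Cl: 1 × 35.450 = 35.450
  H: 19 × 1.008 = 19.152
  O: 3 × 15.999 = 47.997
Sum: 14×12.011 + 1×35.450 + 19×1.008 + 3×15.999 = 270.753 → 270.75 g/mol.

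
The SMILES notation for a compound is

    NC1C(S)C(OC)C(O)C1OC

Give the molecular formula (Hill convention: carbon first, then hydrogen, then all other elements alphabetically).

Walk through each heavy atom and fill implicit hydrogens from standard valence (C 4, N 3, O 2, S 2, halogen 1):
  atom 1: N, bond orders sum to 1 (valence 3) → 2 H
  atom 2: C, bond orders sum to 3 (valence 4) → 1 H
  atom 3: C, bond orders sum to 3 (valence 4) → 1 H
  atom 4: S, bond orders sum to 1 (valence 2) → 1 H
  atom 5: C, bond orders sum to 3 (valence 4) → 1 H
  atom 6: O, bond orders sum to 2 (valence 2) → 0 H
  atom 7: C, bond orders sum to 1 (valence 4) → 3 H
  atom 8: C, bond orders sum to 3 (valence 4) → 1 H
  atom 9: O, bond orders sum to 1 (valence 2) → 1 H
  atom 10: C, bond orders sum to 3 (valence 4) → 1 H
  atom 11: O, bond orders sum to 2 (valence 2) → 0 H
  atom 12: C, bond orders sum to 1 (valence 4) → 3 H
Totals → C:7, H:15, N:1, O:3, S:1.
In Hill order: C7H15NO3S.

C7H15NO3S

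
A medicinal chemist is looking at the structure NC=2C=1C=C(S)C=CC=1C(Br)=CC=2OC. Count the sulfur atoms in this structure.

1

Scan the SMILES for S atoms (remember two-letter symbols like Cl and Br are single atoms).
Sulfur count: 1.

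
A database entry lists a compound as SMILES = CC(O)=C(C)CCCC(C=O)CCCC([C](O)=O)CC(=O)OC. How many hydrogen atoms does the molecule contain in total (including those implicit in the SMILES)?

Walk through each heavy atom and fill implicit hydrogens from standard valence (C 4, N 3, O 2, S 2, halogen 1):
  atom 1: C, bond orders sum to 1 (valence 4) → 3 H
  atom 2: C, bond orders sum to 4 (valence 4) → 0 H
  atom 3: O, bond orders sum to 1 (valence 2) → 1 H
  atom 4: C, bond orders sum to 4 (valence 4) → 0 H
  atom 5: C, bond orders sum to 1 (valence 4) → 3 H
  atom 6: C, bond orders sum to 2 (valence 4) → 2 H
  atom 7: C, bond orders sum to 2 (valence 4) → 2 H
  atom 8: C, bond orders sum to 2 (valence 4) → 2 H
  atom 9: C, bond orders sum to 3 (valence 4) → 1 H
  atom 10: C, bond orders sum to 3 (valence 4) → 1 H
  atom 11: O, bond orders sum to 2 (valence 2) → 0 H
  atom 12: C, bond orders sum to 2 (valence 4) → 2 H
  atom 13: C, bond orders sum to 2 (valence 4) → 2 H
  atom 14: C, bond orders sum to 2 (valence 4) → 2 H
  atom 15: C, bond orders sum to 3 (valence 4) → 1 H
  atom 16: C with explicit H count 0
  atom 17: O, bond orders sum to 1 (valence 2) → 1 H
  atom 18: O, bond orders sum to 2 (valence 2) → 0 H
  atom 19: C, bond orders sum to 2 (valence 4) → 2 H
  atom 20: C, bond orders sum to 4 (valence 4) → 0 H
  atom 21: O, bond orders sum to 2 (valence 2) → 0 H
  atom 22: O, bond orders sum to 2 (valence 2) → 0 H
  atom 23: C, bond orders sum to 1 (valence 4) → 3 H
Total hydrogens: 28.

28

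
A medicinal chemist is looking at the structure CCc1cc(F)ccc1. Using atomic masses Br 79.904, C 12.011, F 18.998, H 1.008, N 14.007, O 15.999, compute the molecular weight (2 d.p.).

First, the molecular formula is C8H9F (counting implicit H from valence).
  C: 8 × 12.011 = 96.088
  F: 1 × 18.998 = 18.998
  H: 9 × 1.008 = 9.072
Sum: 8×12.011 + 1×18.998 + 9×1.008 = 124.158 → 124.16 g/mol.

124.16 g/mol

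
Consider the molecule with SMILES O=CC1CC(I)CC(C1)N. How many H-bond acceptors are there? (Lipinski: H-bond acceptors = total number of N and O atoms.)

N atoms: 1; O atoms: 1.
Lipinski HBA = 1 + 1 = 2.

2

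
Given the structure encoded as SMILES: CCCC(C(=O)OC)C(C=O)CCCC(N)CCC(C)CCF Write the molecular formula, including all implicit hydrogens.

C18H34FNO3

Walk through each heavy atom and fill implicit hydrogens from standard valence (C 4, N 3, O 2, S 2, halogen 1):
  atom 1: C, bond orders sum to 1 (valence 4) → 3 H
  atom 2: C, bond orders sum to 2 (valence 4) → 2 H
  atom 3: C, bond orders sum to 2 (valence 4) → 2 H
  atom 4: C, bond orders sum to 3 (valence 4) → 1 H
  atom 5: C, bond orders sum to 4 (valence 4) → 0 H
  atom 6: O, bond orders sum to 2 (valence 2) → 0 H
  atom 7: O, bond orders sum to 2 (valence 2) → 0 H
  atom 8: C, bond orders sum to 1 (valence 4) → 3 H
  atom 9: C, bond orders sum to 3 (valence 4) → 1 H
  atom 10: C, bond orders sum to 3 (valence 4) → 1 H
  atom 11: O, bond orders sum to 2 (valence 2) → 0 H
  atom 12: C, bond orders sum to 2 (valence 4) → 2 H
  atom 13: C, bond orders sum to 2 (valence 4) → 2 H
  atom 14: C, bond orders sum to 2 (valence 4) → 2 H
  atom 15: C, bond orders sum to 3 (valence 4) → 1 H
  atom 16: N, bond orders sum to 1 (valence 3) → 2 H
  atom 17: C, bond orders sum to 2 (valence 4) → 2 H
  atom 18: C, bond orders sum to 2 (valence 4) → 2 H
  atom 19: C, bond orders sum to 3 (valence 4) → 1 H
  atom 20: C, bond orders sum to 1 (valence 4) → 3 H
  atom 21: C, bond orders sum to 2 (valence 4) → 2 H
  atom 22: C, bond orders sum to 2 (valence 4) → 2 H
  atom 23: F (halogen, monovalent) → 0 H
Totals → C:18, H:34, F:1, N:1, O:3.
In Hill order: C18H34FNO3.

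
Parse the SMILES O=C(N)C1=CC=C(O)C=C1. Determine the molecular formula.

Walk through each heavy atom and fill implicit hydrogens from standard valence (C 4, N 3, O 2, S 2, halogen 1):
  atom 1: O, bond orders sum to 2 (valence 2) → 0 H
  atom 2: C, bond orders sum to 4 (valence 4) → 0 H
  atom 3: N, bond orders sum to 1 (valence 3) → 2 H
  atom 4: C, bond orders sum to 4 (valence 4) → 0 H
  atom 5: C, bond orders sum to 3 (valence 4) → 1 H
  atom 6: C, bond orders sum to 3 (valence 4) → 1 H
  atom 7: C, bond orders sum to 4 (valence 4) → 0 H
  atom 8: O, bond orders sum to 1 (valence 2) → 1 H
  atom 9: C, bond orders sum to 3 (valence 4) → 1 H
  atom 10: C, bond orders sum to 3 (valence 4) → 1 H
Totals → C:7, H:7, N:1, O:2.

C7H7NO2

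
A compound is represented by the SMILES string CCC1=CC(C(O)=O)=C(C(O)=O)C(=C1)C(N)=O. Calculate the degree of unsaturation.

7

Degree of unsaturation = (number of rings) + (number of π bonds).
Ring closures in the SMILES: 1.
π bonds: 6 double bonds (each 1 DoU) → 6 DoU from unsaturation.
Total DoU = 1 + 6 = 7.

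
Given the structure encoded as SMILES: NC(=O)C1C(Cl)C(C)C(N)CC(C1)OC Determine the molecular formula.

Walk through each heavy atom and fill implicit hydrogens from standard valence (C 4, N 3, O 2, S 2, halogen 1):
  atom 1: N, bond orders sum to 1 (valence 3) → 2 H
  atom 2: C, bond orders sum to 4 (valence 4) → 0 H
  atom 3: O, bond orders sum to 2 (valence 2) → 0 H
  atom 4: C, bond orders sum to 3 (valence 4) → 1 H
  atom 5: C, bond orders sum to 3 (valence 4) → 1 H
  atom 6: Cl (halogen, monovalent) → 0 H
  atom 7: C, bond orders sum to 3 (valence 4) → 1 H
  atom 8: C, bond orders sum to 1 (valence 4) → 3 H
  atom 9: C, bond orders sum to 3 (valence 4) → 1 H
  atom 10: N, bond orders sum to 1 (valence 3) → 2 H
  atom 11: C, bond orders sum to 2 (valence 4) → 2 H
  atom 12: C, bond orders sum to 3 (valence 4) → 1 H
  atom 13: C, bond orders sum to 2 (valence 4) → 2 H
  atom 14: O, bond orders sum to 2 (valence 2) → 0 H
  atom 15: C, bond orders sum to 1 (valence 4) → 3 H
Totals → C:10, H:19, Cl:1, N:2, O:2.
In Hill order: C10H19ClN2O2.

C10H19ClN2O2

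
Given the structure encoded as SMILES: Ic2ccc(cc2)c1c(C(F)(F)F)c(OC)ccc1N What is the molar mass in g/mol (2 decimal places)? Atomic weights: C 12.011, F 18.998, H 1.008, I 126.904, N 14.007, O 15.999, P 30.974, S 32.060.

First, the molecular formula is C14H11F3INO (counting implicit H from valence).
  C: 14 × 12.011 = 168.154
  F: 3 × 18.998 = 56.994
  H: 11 × 1.008 = 11.088
  I: 1 × 126.904 = 126.904
  N: 1 × 14.007 = 14.007
  O: 1 × 15.999 = 15.999
Sum: 14×12.011 + 3×18.998 + 11×1.008 + 1×126.904 + 1×14.007 + 1×15.999 = 393.146 → 393.15 g/mol.

393.15 g/mol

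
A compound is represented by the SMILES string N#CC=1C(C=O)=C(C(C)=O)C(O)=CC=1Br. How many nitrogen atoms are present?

1

Scan the SMILES for N atoms (remember two-letter symbols like Cl and Br are single atoms).
Nitrogen count: 1.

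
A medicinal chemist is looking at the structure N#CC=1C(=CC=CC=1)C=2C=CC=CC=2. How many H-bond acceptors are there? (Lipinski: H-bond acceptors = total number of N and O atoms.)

N atoms: 1; O atoms: 0.
Lipinski HBA = 1 + 0 = 1.

1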